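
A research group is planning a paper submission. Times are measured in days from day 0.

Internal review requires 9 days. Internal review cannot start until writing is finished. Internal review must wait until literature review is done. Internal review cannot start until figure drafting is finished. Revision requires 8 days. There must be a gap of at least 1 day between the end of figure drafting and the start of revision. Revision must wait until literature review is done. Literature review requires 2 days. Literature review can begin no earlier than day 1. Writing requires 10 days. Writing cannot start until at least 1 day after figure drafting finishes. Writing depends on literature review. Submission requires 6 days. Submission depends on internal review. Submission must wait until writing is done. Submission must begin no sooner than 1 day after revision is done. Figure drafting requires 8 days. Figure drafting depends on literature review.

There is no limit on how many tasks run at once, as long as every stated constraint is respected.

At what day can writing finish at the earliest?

After its own release at day 1, literature review can start at day 1 and finishes at day 3.
Figure drafting cannot begin until literature review (finishes day 3). It runs from day 3 to 3 + 8 = day 11.
Writing needs all of figure drafting (finishes day 11, plus 1-day gap → day 12); literature review (finishes day 3). That puts its earliest start at day 12; it finishes at 12 + 10 = day 22.

22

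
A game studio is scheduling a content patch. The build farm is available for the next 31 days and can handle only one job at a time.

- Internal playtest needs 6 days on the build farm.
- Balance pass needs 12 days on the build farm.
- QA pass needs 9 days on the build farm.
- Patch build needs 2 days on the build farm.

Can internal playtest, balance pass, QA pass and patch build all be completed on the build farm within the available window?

Yes

Running back to back, the jobs need 6 + 12 + 9 + 2 = 29 days on the build farm.
Since 29 ≤ 31, they fit within the window.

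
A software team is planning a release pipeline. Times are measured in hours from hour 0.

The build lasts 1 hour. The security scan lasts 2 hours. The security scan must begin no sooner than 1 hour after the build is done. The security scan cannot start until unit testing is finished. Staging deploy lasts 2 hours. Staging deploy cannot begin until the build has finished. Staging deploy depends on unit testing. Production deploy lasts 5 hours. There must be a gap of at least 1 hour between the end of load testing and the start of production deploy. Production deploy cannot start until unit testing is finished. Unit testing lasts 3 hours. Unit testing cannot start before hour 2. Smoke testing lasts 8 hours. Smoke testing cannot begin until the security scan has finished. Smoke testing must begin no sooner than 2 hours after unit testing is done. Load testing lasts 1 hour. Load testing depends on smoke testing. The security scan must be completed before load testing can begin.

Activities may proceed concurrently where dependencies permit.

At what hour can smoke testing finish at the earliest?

15

Unit testing cannot begin until its own release at hour 2. It runs from hour 2 to 2 + 3 = hour 5.
The build has no prerequisites, so it starts at hour 0 and finishes at hour 1.
For the security scan: the build (finishes hour 1, plus 1-hour gap → hour 2); unit testing (finishes hour 5). Taking the maximum gives a start of hour 5, and it finishes at 5 + 2 = hour 7.
For smoke testing: the security scan (finishes hour 7); unit testing (finishes hour 5, plus 2-hour gap → hour 7). Taking the maximum gives a start of hour 7, and it finishes at 7 + 8 = hour 15.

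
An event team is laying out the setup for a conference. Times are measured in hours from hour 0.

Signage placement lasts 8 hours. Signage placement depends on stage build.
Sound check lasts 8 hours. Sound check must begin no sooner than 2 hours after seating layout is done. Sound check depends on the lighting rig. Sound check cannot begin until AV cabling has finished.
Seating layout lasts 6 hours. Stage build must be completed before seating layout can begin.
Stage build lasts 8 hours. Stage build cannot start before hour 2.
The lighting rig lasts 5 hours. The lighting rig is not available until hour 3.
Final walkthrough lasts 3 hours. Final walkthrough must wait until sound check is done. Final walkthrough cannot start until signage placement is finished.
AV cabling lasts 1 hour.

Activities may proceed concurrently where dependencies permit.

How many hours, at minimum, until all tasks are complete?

29

Nothing blocks AV cabling, so it runs from hour 0 to hour 1.
The lighting rig cannot begin until its own release at hour 3. It runs from hour 3 to 3 + 5 = hour 8.
Stage build waits on its own release at hour 2, so it starts at hour 2 and finishes at 2 + 8 = hour 10.
Signage placement waits on stage build (finishes hour 10), so it starts at hour 10 and finishes at 10 + 8 = hour 18.
Seating layout waits on stage build (finishes hour 10), so it starts at hour 10 and finishes at 10 + 6 = hour 16.
For sound check: seating layout (finishes hour 16, plus 2-hour gap → hour 18); the lighting rig (finishes hour 8); AV cabling (finishes hour 1). Taking the maximum gives a start of hour 18, and it finishes at 18 + 8 = hour 26.
Final walkthrough cannot start until sound check (finishes hour 26); signage placement (finishes hour 18). The controlling bound is hour 26, so final walkthrough finishes at 26 + 3 = hour 29.
All tasks are finished once the last one completes. Finish times: Stage build at 10, The lighting rig at 8, AV cabling at 1, Seating layout at 16, Signage placement at 18, Sound check at 26, Final walkthrough at 29. The latest is hour 29.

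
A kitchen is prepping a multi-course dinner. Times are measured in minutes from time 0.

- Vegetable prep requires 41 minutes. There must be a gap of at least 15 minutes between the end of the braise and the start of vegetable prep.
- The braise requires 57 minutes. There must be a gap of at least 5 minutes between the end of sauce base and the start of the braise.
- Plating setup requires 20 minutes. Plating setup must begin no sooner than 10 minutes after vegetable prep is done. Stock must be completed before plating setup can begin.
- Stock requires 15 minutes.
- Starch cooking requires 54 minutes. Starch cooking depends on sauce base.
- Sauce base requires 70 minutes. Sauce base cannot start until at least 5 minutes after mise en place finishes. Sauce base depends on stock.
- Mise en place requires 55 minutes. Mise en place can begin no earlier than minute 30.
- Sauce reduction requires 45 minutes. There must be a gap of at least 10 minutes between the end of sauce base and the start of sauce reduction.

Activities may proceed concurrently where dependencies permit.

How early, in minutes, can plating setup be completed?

308

Stock has no prerequisites, so it starts at minute 0 and finishes at minute 15.
After its own release at minute 30, mise en place can start at minute 30 and finishes at minute 85.
Sauce base cannot start until mise en place (finishes minute 85, plus 5-minute gap → minute 90); stock (finishes minute 15). The controlling bound is minute 90, so sauce base finishes at 90 + 70 = minute 160.
After sauce base (finishes minute 160, plus 5-minute gap → minute 165), the braise can start at minute 165 and finishes at minute 222.
Vegetable prep cannot begin until the braise (finishes minute 222, plus 15-minute gap → minute 237). It runs from minute 237 to 237 + 41 = minute 278.
Plating setup needs all of vegetable prep (finishes minute 278, plus 10-minute gap → minute 288); stock (finishes minute 15). That puts its earliest start at minute 288; it finishes at 288 + 20 = minute 308.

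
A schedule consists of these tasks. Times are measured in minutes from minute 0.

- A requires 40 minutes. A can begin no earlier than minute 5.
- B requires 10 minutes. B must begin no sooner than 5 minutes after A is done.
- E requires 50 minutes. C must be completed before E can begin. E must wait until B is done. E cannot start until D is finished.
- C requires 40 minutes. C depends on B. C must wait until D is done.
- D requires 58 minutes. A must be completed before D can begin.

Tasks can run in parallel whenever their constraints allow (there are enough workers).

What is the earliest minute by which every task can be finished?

193

After its own release at minute 5, A can start at minute 5 and finishes at minute 45.
D cannot begin until A (finishes minute 45). It runs from minute 45 to 45 + 58 = minute 103.
B cannot begin until A (finishes minute 45, plus 5-minute gap → minute 50). It runs from minute 50 to 50 + 10 = minute 60.
C has to wait for B (finishes minute 60); D (finishes minute 103). The latest of these is minute 103, so C runs minute 103 to 103 + 40 = minute 143.
E needs all of C (finishes minute 143); B (finishes minute 60); D (finishes minute 103). That puts its earliest start at minute 143; it finishes at 143 + 50 = minute 193.
All tasks are finished once the last one completes. Finish times: A at 45, B at 60, C at 143, D at 103, E at 193. The latest is minute 193.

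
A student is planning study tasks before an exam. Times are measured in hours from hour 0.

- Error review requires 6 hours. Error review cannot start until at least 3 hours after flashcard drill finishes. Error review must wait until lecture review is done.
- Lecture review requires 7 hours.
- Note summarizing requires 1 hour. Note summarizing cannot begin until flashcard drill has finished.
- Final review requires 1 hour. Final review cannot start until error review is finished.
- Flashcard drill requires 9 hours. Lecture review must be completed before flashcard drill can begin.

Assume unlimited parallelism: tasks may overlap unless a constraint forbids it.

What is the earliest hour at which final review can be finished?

Lecture review has no prerequisites, so it starts at hour 0 and finishes at hour 7.
Flashcard drill cannot begin until lecture review (finishes hour 7). It runs from hour 7 to 7 + 9 = hour 16.
Error review needs all of flashcard drill (finishes hour 16, plus 3-hour gap → hour 19); lecture review (finishes hour 7). That puts its earliest start at hour 19; it finishes at 19 + 6 = hour 25.
After error review (finishes hour 25), final review can start at hour 25 and finishes at hour 26.

26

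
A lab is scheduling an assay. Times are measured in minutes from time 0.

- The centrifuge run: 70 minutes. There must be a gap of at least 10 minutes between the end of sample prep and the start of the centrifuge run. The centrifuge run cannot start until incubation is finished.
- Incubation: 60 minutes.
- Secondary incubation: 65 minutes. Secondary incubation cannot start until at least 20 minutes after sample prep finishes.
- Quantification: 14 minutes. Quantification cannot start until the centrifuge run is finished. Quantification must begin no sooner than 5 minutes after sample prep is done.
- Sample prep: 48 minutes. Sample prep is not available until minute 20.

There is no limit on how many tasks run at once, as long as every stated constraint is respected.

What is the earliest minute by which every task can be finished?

162

Incubation has no prerequisites, so it starts at minute 0 and finishes at minute 60.
Sample prep waits on its own release at minute 20, so it starts at minute 20 and finishes at 20 + 48 = minute 68.
Secondary incubation waits on sample prep (finishes minute 68, plus 20-minute gap → minute 88), so it starts at minute 88 and finishes at 88 + 65 = minute 153.
The centrifuge run cannot start until sample prep (finishes minute 68, plus 10-minute gap → minute 78); incubation (finishes minute 60). The controlling bound is minute 78, so the centrifuge run finishes at 78 + 70 = minute 148.
Quantification needs all of the centrifuge run (finishes minute 148); sample prep (finishes minute 68, plus 5-minute gap → minute 73). That puts its earliest start at minute 148; it finishes at 148 + 14 = minute 162.
All tasks are finished once the last one completes. Finish times: Sample prep at 68, Incubation at 60, The centrifuge run at 148, Secondary incubation at 153, Quantification at 162. The latest is minute 162.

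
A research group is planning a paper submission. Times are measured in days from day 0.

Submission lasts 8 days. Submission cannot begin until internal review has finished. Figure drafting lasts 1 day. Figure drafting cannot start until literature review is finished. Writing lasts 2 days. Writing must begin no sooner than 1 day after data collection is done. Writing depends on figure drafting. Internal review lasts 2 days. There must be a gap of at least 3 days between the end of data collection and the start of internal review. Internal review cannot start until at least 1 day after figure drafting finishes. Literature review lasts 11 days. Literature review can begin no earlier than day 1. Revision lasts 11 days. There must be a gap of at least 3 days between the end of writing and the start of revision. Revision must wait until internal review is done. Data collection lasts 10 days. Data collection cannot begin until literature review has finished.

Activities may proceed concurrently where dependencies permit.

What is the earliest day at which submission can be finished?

Literature review cannot begin until its own release at day 1. It runs from day 1 to 1 + 11 = day 12.
Figure drafting cannot begin until literature review (finishes day 12). It runs from day 12 to 12 + 1 = day 13.
Data collection waits on literature review (finishes day 12), so it starts at day 12 and finishes at 12 + 10 = day 22.
For internal review: data collection (finishes day 22, plus 3-day gap → day 25); figure drafting (finishes day 13, plus 1-day gap → day 14). Taking the maximum gives a start of day 25, and it finishes at 25 + 2 = day 27.
After internal review (finishes day 27), submission can start at day 27 and finishes at day 35.

35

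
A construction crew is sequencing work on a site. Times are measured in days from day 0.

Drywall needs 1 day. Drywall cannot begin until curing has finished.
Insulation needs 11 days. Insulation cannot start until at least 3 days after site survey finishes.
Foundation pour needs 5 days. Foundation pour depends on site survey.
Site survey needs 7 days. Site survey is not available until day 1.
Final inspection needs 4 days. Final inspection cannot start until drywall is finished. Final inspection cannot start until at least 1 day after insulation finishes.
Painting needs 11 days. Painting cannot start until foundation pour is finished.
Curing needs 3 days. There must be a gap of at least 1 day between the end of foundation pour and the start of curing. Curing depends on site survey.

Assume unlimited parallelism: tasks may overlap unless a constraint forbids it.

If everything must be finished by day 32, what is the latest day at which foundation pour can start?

Nothing follows final inspection; the deadline of day 32 is its only limit. It must start by 32 − 4 = day 28.
Since final inspection (must start by day 28) depends on it, drywall must finish by day 28. Backing off its 1-day duration gives a latest start of day 27.
Curing has to be done before drywall (must start by day 27). That means finishing by day 27, i.e. starting by 27 − 3 = day 24.
Painting must finish by day 32; it takes 11 days, so it must start by 32 − 11 = day 21.
Foundation pour must finish in time for curing (must start by day 24, minus 1-day gap → day 23); painting (must start by day 21). The tightest is day 21, so foundation pour must start by 21 − 5 = day 16.

16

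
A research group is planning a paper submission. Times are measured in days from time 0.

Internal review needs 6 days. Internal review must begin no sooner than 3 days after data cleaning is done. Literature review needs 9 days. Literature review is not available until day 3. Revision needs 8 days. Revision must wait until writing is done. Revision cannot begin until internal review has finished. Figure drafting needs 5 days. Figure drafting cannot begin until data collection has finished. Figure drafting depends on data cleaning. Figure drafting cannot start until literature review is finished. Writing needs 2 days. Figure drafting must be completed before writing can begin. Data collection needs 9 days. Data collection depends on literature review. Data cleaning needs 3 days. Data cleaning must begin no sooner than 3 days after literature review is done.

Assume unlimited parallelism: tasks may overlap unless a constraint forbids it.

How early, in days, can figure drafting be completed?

Literature review cannot begin until its own release at day 3. It runs from day 3 to 3 + 9 = day 12.
Data cleaning cannot begin until literature review (finishes day 12, plus 3-day gap → day 15). It runs from day 15 to 15 + 3 = day 18.
Data collection waits on literature review (finishes day 12), so it starts at day 12 and finishes at 12 + 9 = day 21.
For figure drafting: data collection (finishes day 21); data cleaning (finishes day 18); literature review (finishes day 12). Taking the maximum gives a start of day 21, and it finishes at 21 + 5 = day 26.

26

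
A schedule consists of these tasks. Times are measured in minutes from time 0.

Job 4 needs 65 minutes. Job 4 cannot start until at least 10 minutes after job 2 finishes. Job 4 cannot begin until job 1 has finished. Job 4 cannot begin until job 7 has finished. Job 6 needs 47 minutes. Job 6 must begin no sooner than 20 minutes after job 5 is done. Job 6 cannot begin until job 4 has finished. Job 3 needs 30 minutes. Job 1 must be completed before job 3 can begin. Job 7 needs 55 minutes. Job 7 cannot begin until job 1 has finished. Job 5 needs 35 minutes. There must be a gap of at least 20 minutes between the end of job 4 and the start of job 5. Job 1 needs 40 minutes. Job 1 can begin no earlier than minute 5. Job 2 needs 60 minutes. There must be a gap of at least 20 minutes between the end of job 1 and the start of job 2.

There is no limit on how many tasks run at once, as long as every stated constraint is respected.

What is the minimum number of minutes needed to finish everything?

Job 1 waits on its own release at minute 5, so it starts at minute 5 and finishes at 5 + 40 = minute 45.
Job 7 cannot begin until job 1 (finishes minute 45). It runs from minute 45 to 45 + 55 = minute 100.
After job 1 (finishes minute 45), job 3 can start at minute 45 and finishes at minute 75.
After job 1 (finishes minute 45, plus 20-minute gap → minute 65), job 2 can start at minute 65 and finishes at minute 125.
For job 4: job 2 (finishes minute 125, plus 10-minute gap → minute 135); job 1 (finishes minute 45); job 7 (finishes minute 100). Taking the maximum gives a start of minute 135, and it finishes at 135 + 65 = minute 200.
After job 4 (finishes minute 200, plus 20-minute gap → minute 220), job 5 can start at minute 220 and finishes at minute 255.
Job 6 has to wait for job 5 (finishes minute 255, plus 20-minute gap → minute 275); job 4 (finishes minute 200). The latest of these is minute 275, so job 6 runs minute 275 to 275 + 47 = minute 322.
All tasks are finished once the last one completes. Finish times: Job 1 at 45, Job 2 at 125, Job 3 at 75, Job 4 at 200, Job 5 at 255, Job 6 at 322, Job 7 at 100. The latest is minute 322.

322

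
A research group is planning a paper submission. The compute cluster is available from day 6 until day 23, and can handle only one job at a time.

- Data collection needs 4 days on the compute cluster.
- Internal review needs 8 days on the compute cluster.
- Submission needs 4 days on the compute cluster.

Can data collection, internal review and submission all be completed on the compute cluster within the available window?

The compute cluster window is 23 − 6 = 17 days.
Running back to back, the jobs need 4 + 8 + 4 = 16 days on the compute cluster.
Since 16 ≤ 17, they fit within the window.

Yes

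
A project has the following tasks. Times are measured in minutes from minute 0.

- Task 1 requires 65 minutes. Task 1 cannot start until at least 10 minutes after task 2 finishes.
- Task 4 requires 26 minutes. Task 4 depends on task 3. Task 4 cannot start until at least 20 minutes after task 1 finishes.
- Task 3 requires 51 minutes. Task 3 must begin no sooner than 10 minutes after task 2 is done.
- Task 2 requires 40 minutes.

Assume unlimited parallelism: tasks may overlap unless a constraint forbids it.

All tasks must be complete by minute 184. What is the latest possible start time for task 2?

Nothing follows task 4; the deadline of minute 184 is its only limit. It must start by 184 − 26 = minute 158.
Since task 4 (must start by minute 158, minus 20-minute gap → minute 138) depends on it, task 1 must finish by minute 138. Backing off its 65-minute duration gives a latest start of minute 73.
Task 3 must finish before task 4 (must start by minute 158). With a 51-minute duration, task 3 must start by 158 − 51 = minute 107.
Task 2 must finish in time for task 1 (must start by minute 73, minus 10-minute gap → minute 63); task 3 (must start by minute 107, minus 10-minute gap → minute 97). The tightest is minute 63, so task 2 must start by 63 − 40 = minute 23.

23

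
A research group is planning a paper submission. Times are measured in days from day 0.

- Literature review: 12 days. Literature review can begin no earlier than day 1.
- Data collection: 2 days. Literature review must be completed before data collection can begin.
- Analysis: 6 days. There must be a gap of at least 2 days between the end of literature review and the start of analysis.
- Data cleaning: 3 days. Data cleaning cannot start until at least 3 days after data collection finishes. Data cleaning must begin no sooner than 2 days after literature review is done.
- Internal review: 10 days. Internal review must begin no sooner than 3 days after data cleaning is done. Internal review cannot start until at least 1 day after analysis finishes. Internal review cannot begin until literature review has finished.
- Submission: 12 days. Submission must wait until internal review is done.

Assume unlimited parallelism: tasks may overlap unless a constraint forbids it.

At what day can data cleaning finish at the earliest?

After its own release at day 1, literature review can start at day 1 and finishes at day 13.
After literature review (finishes day 13), data collection can start at day 13 and finishes at day 15.
Data cleaning cannot start until data collection (finishes day 15, plus 3-day gap → day 18); literature review (finishes day 13, plus 2-day gap → day 15). The controlling bound is day 18, so data cleaning finishes at 18 + 3 = day 21.

21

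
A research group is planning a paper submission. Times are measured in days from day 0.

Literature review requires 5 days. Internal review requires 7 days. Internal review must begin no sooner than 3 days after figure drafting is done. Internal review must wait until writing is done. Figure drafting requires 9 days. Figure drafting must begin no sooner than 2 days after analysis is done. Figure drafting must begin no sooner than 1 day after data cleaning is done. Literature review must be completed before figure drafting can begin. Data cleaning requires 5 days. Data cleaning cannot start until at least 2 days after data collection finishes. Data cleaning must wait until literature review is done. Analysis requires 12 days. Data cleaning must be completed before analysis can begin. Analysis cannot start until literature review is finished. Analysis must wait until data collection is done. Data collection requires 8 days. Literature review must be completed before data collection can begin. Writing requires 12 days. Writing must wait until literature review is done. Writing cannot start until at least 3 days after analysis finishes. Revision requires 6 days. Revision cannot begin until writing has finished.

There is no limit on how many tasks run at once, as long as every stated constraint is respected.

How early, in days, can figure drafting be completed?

43

Literature review can start immediately at day 0; it finishes at day 5.
After literature review (finishes day 5), data collection can start at day 5 and finishes at day 13.
For data cleaning: data collection (finishes day 13, plus 2-day gap → day 15); literature review (finishes day 5). Taking the maximum gives a start of day 15, and it finishes at 15 + 5 = day 20.
Analysis cannot start until data cleaning (finishes day 20); literature review (finishes day 5); data collection (finishes day 13). The controlling bound is day 20, so analysis finishes at 20 + 12 = day 32.
Figure drafting cannot start until analysis (finishes day 32, plus 2-day gap → day 34); data cleaning (finishes day 20, plus 1-day gap → day 21); literature review (finishes day 5). The controlling bound is day 34, so figure drafting finishes at 34 + 9 = day 43.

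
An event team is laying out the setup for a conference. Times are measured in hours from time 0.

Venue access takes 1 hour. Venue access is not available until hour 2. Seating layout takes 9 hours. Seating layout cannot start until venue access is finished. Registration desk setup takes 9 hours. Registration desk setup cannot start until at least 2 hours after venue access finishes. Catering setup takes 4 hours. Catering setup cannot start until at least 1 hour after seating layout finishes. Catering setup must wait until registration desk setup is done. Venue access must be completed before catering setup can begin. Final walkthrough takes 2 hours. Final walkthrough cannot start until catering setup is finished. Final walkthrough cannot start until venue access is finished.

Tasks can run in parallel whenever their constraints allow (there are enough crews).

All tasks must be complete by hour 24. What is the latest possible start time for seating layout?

8

Final walkthrough must finish by hour 24; it takes 2 hours, so it must start by 24 − 2 = hour 22.
Catering setup feeds into final walkthrough (must start by hour 22); so catering setup must finish by hour 22 and therefore start by hour 18.
Since catering setup (must start by hour 18, minus 1-hour gap → hour 17) depends on it, seating layout must finish by hour 17. Backing off its 9-hour duration gives a latest start of hour 8.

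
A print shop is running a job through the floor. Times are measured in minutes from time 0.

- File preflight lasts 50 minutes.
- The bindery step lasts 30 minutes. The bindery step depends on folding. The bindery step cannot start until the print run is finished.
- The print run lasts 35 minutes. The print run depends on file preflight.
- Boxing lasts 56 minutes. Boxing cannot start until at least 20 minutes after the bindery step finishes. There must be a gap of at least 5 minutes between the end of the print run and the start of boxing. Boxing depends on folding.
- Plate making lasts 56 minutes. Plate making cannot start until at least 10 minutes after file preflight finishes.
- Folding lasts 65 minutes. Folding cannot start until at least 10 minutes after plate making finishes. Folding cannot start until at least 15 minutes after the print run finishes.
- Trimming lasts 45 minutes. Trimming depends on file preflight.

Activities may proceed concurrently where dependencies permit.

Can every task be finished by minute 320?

File preflight has no prerequisites, so it starts at minute 0 and finishes at minute 50.
Trimming waits on file preflight (finishes minute 50), so it starts at minute 50 and finishes at 50 + 45 = minute 95.
The print run waits on file preflight (finishes minute 50), so it starts at minute 50 and finishes at 50 + 35 = minute 85.
Plate making waits on file preflight (finishes minute 50, plus 10-minute gap → minute 60), so it starts at minute 60 and finishes at 60 + 56 = minute 116.
Folding cannot start until plate making (finishes minute 116, plus 10-minute gap → minute 126); the print run (finishes minute 85, plus 15-minute gap → minute 100). The controlling bound is minute 126, so folding finishes at 126 + 65 = minute 191.
For the bindery step: folding (finishes minute 191); the print run (finishes minute 85). Taking the maximum gives a start of minute 191, and it finishes at 191 + 30 = minute 221.
For boxing: the bindery step (finishes minute 221, plus 20-minute gap → minute 241); the print run (finishes minute 85, plus 5-minute gap → minute 90); folding (finishes minute 191). Taking the maximum gives a start of minute 241, and it finishes at 241 + 56 = minute 297.
Every task is finished by minute 297, which is no later than the deadline of 320, so the schedule is feasible.

Yes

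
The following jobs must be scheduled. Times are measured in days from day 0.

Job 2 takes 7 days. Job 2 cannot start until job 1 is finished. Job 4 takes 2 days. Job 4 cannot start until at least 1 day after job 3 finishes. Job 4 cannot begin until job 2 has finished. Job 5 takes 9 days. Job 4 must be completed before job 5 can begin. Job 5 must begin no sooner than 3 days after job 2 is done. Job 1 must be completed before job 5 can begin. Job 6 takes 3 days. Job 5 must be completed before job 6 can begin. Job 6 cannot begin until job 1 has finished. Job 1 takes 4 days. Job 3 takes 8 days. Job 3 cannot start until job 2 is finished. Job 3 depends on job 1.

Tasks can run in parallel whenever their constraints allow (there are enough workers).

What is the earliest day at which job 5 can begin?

22

Job 1 has no prerequisites, so it starts at day 0 and finishes at day 4.
After job 1 (finishes day 4), job 2 can start at day 4 and finishes at day 11.
For job 3: job 2 (finishes day 11); job 1 (finishes day 4). Taking the maximum gives a start of day 11, and it finishes at 11 + 8 = day 19.
For job 4: job 3 (finishes day 19, plus 1-day gap → day 20); job 2 (finishes day 11). Taking the maximum gives a start of day 20, and it finishes at 20 + 2 = day 22.
Job 5 waits on job 4 (finishes day 22); job 2 (finishes day 11, plus 3-day gap → day 14); job 1 (finishes day 4). The latest of these is day 22, which is the earliest job 5 can start.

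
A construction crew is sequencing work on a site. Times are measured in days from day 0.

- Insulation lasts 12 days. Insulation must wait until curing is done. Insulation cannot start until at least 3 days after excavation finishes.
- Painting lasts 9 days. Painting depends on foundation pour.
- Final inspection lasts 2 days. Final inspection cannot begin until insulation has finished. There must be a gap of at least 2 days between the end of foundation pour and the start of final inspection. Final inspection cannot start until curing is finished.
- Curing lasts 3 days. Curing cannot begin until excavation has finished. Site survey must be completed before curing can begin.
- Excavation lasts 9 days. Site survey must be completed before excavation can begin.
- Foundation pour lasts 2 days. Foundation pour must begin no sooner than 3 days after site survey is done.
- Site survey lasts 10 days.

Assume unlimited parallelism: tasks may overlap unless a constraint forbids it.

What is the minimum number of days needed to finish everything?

Site survey can start immediately at day 0; it finishes at day 10.
After site survey (finishes day 10, plus 3-day gap → day 13), foundation pour can start at day 13 and finishes at day 15.
After foundation pour (finishes day 15), painting can start at day 15 and finishes at day 24.
Excavation cannot begin until site survey (finishes day 10). It runs from day 10 to 10 + 9 = day 19.
Curing needs all of excavation (finishes day 19); site survey (finishes day 10). That puts its earliest start at day 19; it finishes at 19 + 3 = day 22.
For insulation: curing (finishes day 22); excavation (finishes day 19, plus 3-day gap → day 22). Taking the maximum gives a start of day 22, and it finishes at 22 + 12 = day 34.
Final inspection has to wait for insulation (finishes day 34); foundation pour (finishes day 15, plus 2-day gap → day 17); curing (finishes day 22). The latest of these is day 34, so final inspection runs day 34 to 34 + 2 = day 36.
All tasks are finished once the last one completes. Finish times: Site survey at 10, Excavation at 19, Foundation pour at 15, Curing at 22, Insulation at 34, Painting at 24, Final inspection at 36. The latest is day 36.

36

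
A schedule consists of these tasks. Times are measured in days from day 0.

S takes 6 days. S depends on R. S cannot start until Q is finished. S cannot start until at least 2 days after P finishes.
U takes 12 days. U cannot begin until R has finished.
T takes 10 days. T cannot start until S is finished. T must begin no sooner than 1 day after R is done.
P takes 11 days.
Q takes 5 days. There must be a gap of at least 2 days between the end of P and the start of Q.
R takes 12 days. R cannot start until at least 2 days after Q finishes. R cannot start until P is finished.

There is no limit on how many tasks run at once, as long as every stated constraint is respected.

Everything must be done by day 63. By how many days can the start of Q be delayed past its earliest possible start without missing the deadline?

15

P can start immediately at day 0; it finishes at day 11.
Q cannot begin until P (finishes day 11, plus 2-day gap → day 13). It runs from day 13 to 13 + 5 = day 18.

Working backward from the deadline:
T has no dependents, so it just needs to finish by day 63. Starting by 63 − 10 = day 53 achieves that.
S must finish before T (must start by day 53). With a 6-day duration, S must start by 53 − 6 = day 47.
U has no dependents, so it just needs to finish by day 63. Starting by 63 − 12 = day 51 achieves that.
R must finish in time for S (must start by day 47); T (must start by day 53, minus 1-day gap → day 52); U (must start by day 51). The tightest is day 47, so R must start by 47 − 12 = day 35.
For Q: R (must start by day 35, minus 2-day gap → day 33); S (must start by day 47). The most restrictive is day 33; with a 5-day duration, Q must start by day 28.
So Q can start as early as day 13 and as late as day 28, giving 28 − 13 = 15 days of slack.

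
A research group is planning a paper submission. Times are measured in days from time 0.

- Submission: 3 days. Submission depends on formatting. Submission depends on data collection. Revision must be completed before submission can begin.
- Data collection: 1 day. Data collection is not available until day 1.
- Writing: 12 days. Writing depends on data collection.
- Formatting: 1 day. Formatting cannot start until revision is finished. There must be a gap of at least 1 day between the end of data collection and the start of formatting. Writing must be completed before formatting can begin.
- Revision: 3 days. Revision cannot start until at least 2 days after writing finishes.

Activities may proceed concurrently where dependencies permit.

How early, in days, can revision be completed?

19

Data collection waits on its own release at day 1, so it starts at day 1 and finishes at 1 + 1 = day 2.
Writing cannot begin until data collection (finishes day 2). It runs from day 2 to 2 + 12 = day 14.
After writing (finishes day 14, plus 2-day gap → day 16), revision can start at day 16 and finishes at day 19.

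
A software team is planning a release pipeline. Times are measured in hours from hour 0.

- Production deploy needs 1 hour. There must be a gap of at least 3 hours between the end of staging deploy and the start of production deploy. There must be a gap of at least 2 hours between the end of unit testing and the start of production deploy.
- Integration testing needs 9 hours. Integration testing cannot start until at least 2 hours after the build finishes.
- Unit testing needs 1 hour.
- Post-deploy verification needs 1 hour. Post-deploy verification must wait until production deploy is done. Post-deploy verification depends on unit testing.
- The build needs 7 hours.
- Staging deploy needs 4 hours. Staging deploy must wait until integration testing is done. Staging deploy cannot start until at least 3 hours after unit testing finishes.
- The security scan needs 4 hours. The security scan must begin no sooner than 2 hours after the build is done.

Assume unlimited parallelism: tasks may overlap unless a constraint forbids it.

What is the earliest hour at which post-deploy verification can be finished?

Unit testing can start immediately at hour 0; it finishes at hour 1.
The build has no prerequisites, so it starts at hour 0 and finishes at hour 7.
Integration testing waits on the build (finishes hour 7, plus 2-hour gap → hour 9), so it starts at hour 9 and finishes at 9 + 9 = hour 18.
For staging deploy: integration testing (finishes hour 18); unit testing (finishes hour 1, plus 3-hour gap → hour 4). Taking the maximum gives a start of hour 18, and it finishes at 18 + 4 = hour 22.
Production deploy cannot start until staging deploy (finishes hour 22, plus 3-hour gap → hour 25); unit testing (finishes hour 1, plus 2-hour gap → hour 3). The controlling bound is hour 25, so production deploy finishes at 25 + 1 = hour 26.
For post-deploy verification: production deploy (finishes hour 26); unit testing (finishes hour 1). Taking the maximum gives a start of hour 26, and it finishes at 26 + 1 = hour 27.

27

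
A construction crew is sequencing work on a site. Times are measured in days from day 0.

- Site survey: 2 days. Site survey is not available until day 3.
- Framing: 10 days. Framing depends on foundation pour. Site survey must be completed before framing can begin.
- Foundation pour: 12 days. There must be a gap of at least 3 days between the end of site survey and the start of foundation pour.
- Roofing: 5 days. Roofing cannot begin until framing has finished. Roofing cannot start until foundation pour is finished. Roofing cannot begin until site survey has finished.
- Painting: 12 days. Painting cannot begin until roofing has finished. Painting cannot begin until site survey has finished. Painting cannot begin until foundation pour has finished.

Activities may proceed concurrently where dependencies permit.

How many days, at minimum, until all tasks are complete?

47

Site survey waits on its own release at day 3, so it starts at day 3 and finishes at 3 + 2 = day 5.
Foundation pour cannot begin until site survey (finishes day 5, plus 3-day gap → day 8). It runs from day 8 to 8 + 12 = day 20.
For framing: foundation pour (finishes day 20); site survey (finishes day 5). Taking the maximum gives a start of day 20, and it finishes at 20 + 10 = day 30.
Roofing cannot start until framing (finishes day 30); foundation pour (finishes day 20); site survey (finishes day 5). The controlling bound is day 30, so roofing finishes at 30 + 5 = day 35.
Painting has to wait for roofing (finishes day 35); site survey (finishes day 5); foundation pour (finishes day 20). The latest of these is day 35, so painting runs day 35 to 35 + 12 = day 47.
All tasks are finished once the last one completes. Finish times: Site survey at 5, Foundation pour at 20, Framing at 30, Roofing at 35, Painting at 47. The latest is day 47.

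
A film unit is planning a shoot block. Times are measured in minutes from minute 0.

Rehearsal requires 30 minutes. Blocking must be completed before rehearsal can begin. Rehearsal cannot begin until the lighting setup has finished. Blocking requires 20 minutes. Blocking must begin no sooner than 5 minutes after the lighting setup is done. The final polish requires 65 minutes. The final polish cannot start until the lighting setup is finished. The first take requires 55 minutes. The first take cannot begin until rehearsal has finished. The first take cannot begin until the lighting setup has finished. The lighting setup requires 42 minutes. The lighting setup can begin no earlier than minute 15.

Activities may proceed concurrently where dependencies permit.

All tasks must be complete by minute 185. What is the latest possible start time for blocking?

The first take has no dependents, so it just needs to finish by minute 185. Starting by 185 − 55 = minute 130 achieves that.
Rehearsal feeds into the first take (must start by minute 130); so rehearsal must finish by minute 130 and therefore start by minute 100.
Blocking must finish before rehearsal (must start by minute 100). With a 20-minute duration, blocking must start by 100 − 20 = minute 80.

80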